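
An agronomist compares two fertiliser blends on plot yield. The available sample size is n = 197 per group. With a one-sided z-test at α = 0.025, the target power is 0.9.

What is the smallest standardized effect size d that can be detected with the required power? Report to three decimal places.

d ≈ 0.327

Required noncentrality: δ = z_{0.025} + z_{0.10} = 1.960 + 1.282 = 3.242.
δ = d·√(n/2) ⇒ d = δ/√(n/2) = 3.242/√(197/2) = 0.3266.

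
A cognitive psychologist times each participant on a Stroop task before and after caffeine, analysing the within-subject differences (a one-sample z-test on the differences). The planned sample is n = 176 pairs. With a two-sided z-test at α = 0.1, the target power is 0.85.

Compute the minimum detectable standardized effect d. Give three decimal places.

d ≈ 0.202

Required noncentrality: δ = z_{0.05} + z_{0.15} = 1.645 + 1.036 = 2.681.
(Lower-tail contribution to power is negligible for δ > 0.)
δ = d·√n ⇒ d = δ/√n = 2.681/√176 = 0.2021.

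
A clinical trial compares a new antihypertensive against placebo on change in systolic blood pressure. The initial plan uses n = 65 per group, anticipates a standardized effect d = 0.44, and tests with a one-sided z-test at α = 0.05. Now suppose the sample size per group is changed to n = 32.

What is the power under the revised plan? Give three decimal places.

With n = 32 per group: δ = d·√(n/2) = 0.44 × √(32/2) = 1.7600. Critical value z_{0.05} = 1.645.
Revised power = Φ(δ − 1.645) = Φ(0.115) = 0.5458.

Power ≈ 0.546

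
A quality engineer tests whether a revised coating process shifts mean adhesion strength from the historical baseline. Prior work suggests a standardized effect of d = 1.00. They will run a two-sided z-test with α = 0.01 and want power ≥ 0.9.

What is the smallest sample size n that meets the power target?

For power 0.9 need Φ(δ − z_{0.005}) = 0.9, so δ = z_{0.005} + z_{0.10} = 2.576 + 1.282 = 3.857.
(Ignoring the negligible lower-tail rejection probability gives the usual closed-form inversion.)
δ = d·√n ⇒ n = (δ/d)² = (3.857 / 1.00)² = 14.88.
Round up to the next whole unit.

n = 15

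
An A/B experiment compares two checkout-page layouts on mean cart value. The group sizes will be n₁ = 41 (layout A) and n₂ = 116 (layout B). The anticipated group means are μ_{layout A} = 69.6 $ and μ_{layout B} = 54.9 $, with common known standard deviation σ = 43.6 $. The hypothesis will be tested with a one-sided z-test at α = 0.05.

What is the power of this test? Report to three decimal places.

Power ≈ 0.583

Standardized effect: d = |μ_{layout A} − μ_{layout B}| / σ = |69.6 − 54.9| / 43.6 = 0.3372
Noncentrality parameter: δ = d / √(1/n₁ + 1/n₂) = 0.3372 / √(1/41 + 1/116) = 1.8557
One-sided α = 0.05 → critical value z_{0.05} = 1.645.
Power = Φ(δ − 1.645) = Φ(0.211) = 0.5835.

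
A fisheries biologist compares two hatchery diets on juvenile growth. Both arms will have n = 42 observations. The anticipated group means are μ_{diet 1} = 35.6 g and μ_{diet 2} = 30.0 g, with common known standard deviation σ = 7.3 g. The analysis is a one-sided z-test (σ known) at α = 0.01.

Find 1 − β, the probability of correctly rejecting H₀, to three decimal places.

Power ≈ 0.883

Standardized effect: d = |μ_{diet 1} − μ_{diet 2}| / σ = |35.6 − 30.0| / 7.3 = 0.7671
Noncentrality parameter: δ = d·√(n/2) = 0.7671 × √(42/2) = 3.5154
Critical value for a one-sided test at α = 0.01: z_α = 2.326.
Power = P(Z > 2.326 − δ) = Φ(1.189) = 0.8828.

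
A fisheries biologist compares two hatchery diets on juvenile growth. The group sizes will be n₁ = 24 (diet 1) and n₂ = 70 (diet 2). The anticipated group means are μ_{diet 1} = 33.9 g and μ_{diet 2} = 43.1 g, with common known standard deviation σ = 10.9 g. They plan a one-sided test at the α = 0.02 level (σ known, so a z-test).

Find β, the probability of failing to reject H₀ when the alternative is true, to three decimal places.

Standardized effect: d = |μ_{diet 1} − μ_{diet 2}| / σ = |33.9 − 43.1| / 10.9 = 0.8440
Noncentrality parameter: δ = d / √(1/n₁ + 1/n₂) = 0.8440 / √(1/24 + 1/70) = 3.5682
Critical value for a one-sided test at α = 0.02: z_α = 2.054.
Power = P(Z > 2.054 − δ) = Φ(1.514) = 0.9350.
Type II error: β = 1 − power = 1 − 0.9350 = 0.0650.

β ≈ 0.065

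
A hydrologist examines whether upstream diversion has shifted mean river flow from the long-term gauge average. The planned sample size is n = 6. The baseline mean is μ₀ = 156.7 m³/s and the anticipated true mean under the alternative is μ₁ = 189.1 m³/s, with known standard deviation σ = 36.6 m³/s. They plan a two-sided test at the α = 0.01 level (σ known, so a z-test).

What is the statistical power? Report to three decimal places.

Standardized effect: d = |μ₁ − μ₀| / σ = |189.1 − 156.7| / 36.6 = 0.8852
Noncentrality parameter: δ = d·√n = 0.8852 × √6 = 2.1684
Two-sided α = 0.01 → critical value z_{0.005} = 2.576.
Power = Φ(δ − 2.576) + Φ(−δ − 2.576) = Φ(-0.407) + Φ(-4.744) = 0.3418 + 0.0000 = 0.3418.

Power ≈ 0.342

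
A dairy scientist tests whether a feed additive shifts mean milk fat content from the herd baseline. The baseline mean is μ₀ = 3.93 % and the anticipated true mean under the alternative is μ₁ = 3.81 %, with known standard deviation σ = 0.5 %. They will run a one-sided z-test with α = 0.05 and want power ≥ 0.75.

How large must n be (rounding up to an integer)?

n = 94

Standardized effect: d = |μ₁ − μ₀| / σ = |3.81 − 3.93| / 0.5 = 0.2400
For power 0.75 need Φ(δ − z_{0.05}) = 0.75, so δ = z_{0.05} + z_{0.25} = 1.645 + 0.674 = 2.319.
δ = d·√n ⇒ n = (δ/d)² = (2.319 / 0.2400)² = 93.39.
Round up to the next whole unit.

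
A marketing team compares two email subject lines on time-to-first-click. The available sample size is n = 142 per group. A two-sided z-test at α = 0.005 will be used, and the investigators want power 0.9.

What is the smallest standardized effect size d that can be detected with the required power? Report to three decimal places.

d ≈ 0.485

Need Φ(δ − 2.807) = 0.9, so δ = 2.807 + 1.282 = 4.089.
(The second rejection-region term Φ(−δ − z_{α/2}) is negligible and dropped.)
δ = d·√(n/2) ⇒ d = δ/√(n/2) = 4.089/√(142/2) = 0.4852.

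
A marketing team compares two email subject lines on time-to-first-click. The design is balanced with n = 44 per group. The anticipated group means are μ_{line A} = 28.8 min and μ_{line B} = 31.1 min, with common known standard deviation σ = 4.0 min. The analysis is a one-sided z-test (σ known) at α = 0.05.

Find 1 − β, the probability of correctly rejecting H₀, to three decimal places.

Standardized effect: d = |μ_{line A} − μ_{line B}| / σ = |28.8 − 31.1| / 4.0 = 0.5750
Noncentrality parameter: δ = d·√(n/2) = 0.5750 × √(44/2) = 2.6970
Critical value for a one-sided test at α = 0.05: z_α = 1.645.
Power = Φ(δ − 1.645) = Φ(1.052) = 0.8536.

Power ≈ 0.854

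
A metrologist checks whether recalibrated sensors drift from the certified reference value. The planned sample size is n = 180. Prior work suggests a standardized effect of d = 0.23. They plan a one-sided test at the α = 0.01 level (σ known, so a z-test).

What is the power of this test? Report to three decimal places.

Noncentrality parameter: δ = d·√n = 0.23 × √180 = 3.0858
Critical value for a one-sided test at α = 0.01: z_α = 2.326.
Power = Φ(δ − 2.326) = Φ(0.759) = 0.7762.

Power ≈ 0.776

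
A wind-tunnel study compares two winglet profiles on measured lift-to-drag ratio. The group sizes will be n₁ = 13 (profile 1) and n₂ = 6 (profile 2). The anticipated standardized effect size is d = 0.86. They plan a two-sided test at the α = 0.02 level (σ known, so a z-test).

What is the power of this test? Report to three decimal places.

Noncentrality parameter: δ = d / √(1/n₁ + 1/n₂) = 0.86 / √(1/13 + 1/6) = 1.7425
Two-sided α = 0.02 → critical value z_{0.01} = 2.326.
Power = Φ(δ − 2.326) + Φ(−δ − 2.326) = Φ(-0.584) + Φ(-4.069) = 0.2797 + 0.0000 = 0.2797.

Power ≈ 0.280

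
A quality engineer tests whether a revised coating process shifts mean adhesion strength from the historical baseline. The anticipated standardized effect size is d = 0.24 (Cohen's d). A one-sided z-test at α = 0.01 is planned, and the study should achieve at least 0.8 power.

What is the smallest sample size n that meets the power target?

n = 175

For power 0.8 need Φ(δ − z_{0.01}) = 0.8, so δ = z_{0.01} + z_{0.20} = 2.326 + 0.842 = 3.168.
δ = d·√n ⇒ n = (δ/d)² = (3.168 / 0.24)² = 174.24.
Round up to the next whole unit.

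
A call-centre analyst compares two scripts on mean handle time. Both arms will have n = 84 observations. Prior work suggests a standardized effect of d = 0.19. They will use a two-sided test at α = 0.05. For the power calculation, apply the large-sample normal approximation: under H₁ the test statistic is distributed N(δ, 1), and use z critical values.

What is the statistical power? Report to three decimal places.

Noncentrality parameter: δ = d·√(n/2) = 0.19 × √(84/2) = 1.2313
Two-sided α = 0.05 → critical value z_{0.025} = 1.960.
Power = Φ(δ − 1.960) + Φ(−δ − 1.960) = Φ(-0.729) + Φ(-3.191) = 0.2331 + 0.0007 = 0.2338.

Power ≈ 0.234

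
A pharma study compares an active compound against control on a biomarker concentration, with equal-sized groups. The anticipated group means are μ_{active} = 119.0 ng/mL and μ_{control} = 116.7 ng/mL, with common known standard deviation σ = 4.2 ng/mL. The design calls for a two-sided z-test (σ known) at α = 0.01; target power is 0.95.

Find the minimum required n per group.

Standardized effect: d = |μ_{active} − μ_{control}| / σ = |119.0 − 116.7| / 4.2 = 0.5476
Set Φ(δ − 2.576) = 0.95; then δ − 2.576 = Φ⁻¹(0.95) = 1.645, giving δ = 4.221.
(The Φ(−δ − z_{α/2}) term is vanishingly small for δ > 0 and is dropped in the standard sample-size formula.)
δ = d·√(n/2) ⇒ n = 2(δ/d)² = 2 × (4.221 / 0.5476)² = 118.81.
Round up to the next whole unit.

n = 119 per group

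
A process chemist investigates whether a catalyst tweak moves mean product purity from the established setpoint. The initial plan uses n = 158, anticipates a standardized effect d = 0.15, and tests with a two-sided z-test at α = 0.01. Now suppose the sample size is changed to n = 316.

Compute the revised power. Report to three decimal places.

With n = 316: δ = d·√n = 0.15 × √316 = 2.6665. Critical value z_{0.005} = 2.576.
Revised power = Φ(δ − 2.576) + Φ(−δ − 2.576) = Φ(0.091) + Φ(-5.242) = 0.5361 + 0.0000 = 0.5361.

Power ≈ 0.536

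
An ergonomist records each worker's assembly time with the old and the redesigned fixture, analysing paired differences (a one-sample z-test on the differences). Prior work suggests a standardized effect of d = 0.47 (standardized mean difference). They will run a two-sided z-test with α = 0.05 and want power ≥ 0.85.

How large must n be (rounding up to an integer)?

Set Φ(δ − 1.960) = 0.85; then δ − 1.960 = Φ⁻¹(0.85) = 1.036, giving δ = 2.996.
(Ignoring the negligible lower-tail rejection probability gives the usual closed-form inversion.)
δ = d·√n ⇒ n = (δ/d)² = (2.996 / 0.47)² = 40.64.
Rounding up, n = 41.

n = 41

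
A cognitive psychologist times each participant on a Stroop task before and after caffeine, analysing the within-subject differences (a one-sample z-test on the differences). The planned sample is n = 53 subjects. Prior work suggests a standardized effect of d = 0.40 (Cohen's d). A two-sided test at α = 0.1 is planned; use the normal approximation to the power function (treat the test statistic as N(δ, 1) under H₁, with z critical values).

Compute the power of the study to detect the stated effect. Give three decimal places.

Noncentrality parameter: δ = d·√n = 0.40 × √53 = 2.9120
Two-sided α = 0.1 → critical value z_{0.05} = 1.645.
Power = Φ(δ − 1.645) + Φ(−δ − 1.645) = Φ(1.267) + Φ(-4.557) = 0.8975 + 0.0000 = 0.8975.

Power ≈ 0.897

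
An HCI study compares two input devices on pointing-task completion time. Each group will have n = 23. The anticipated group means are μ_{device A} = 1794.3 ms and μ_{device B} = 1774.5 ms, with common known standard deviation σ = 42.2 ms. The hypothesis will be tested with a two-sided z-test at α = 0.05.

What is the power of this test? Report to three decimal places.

Standardized effect: d = |μ_{device A} − μ_{device B}| / σ = |1794.3 − 1774.5| / 42.2 = 0.4692
Noncentrality parameter: δ = d·√(n/2) = 0.4692 × √(23/2) = 1.5911
Critical value for a two-sided test at α = 0.05: z_{α/2} = 1.960.
Power = Φ(δ − 1.960) + Φ(−δ − 1.960) = Φ(-0.369) + Φ(-3.551) = 0.3561 + 0.0002 = 0.3563.

Power ≈ 0.356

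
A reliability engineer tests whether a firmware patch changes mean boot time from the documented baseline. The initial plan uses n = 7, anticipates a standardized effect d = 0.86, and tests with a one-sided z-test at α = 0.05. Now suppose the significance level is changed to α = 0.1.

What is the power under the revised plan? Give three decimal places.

δ = d·√n = 0.86 × √7 = 2.2753 (unchanged). New critical value: z_{0.1} = 1.282.
Revised power = Φ(δ − 1.282) = Φ(0.994) = 0.8398.

Power ≈ 0.840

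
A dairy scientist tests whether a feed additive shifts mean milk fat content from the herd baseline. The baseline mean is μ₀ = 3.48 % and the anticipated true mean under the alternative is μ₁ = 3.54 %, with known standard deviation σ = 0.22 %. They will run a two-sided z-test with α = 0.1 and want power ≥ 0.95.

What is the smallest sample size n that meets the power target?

n = 146

Standardized effect: d = |μ₁ − μ₀| / σ = |3.54 − 3.48| / 0.22 = 0.2727
For power 0.95 need Φ(δ − z_{0.05}) = 0.95, so δ = z_{0.05} + z_{0.05} = 1.645 + 1.645 = 3.290.
(For δ > 0 the lower-tail rejection region contributes negligibly to power, so the one-term inversion is standard.)
δ = d·√n ⇒ n = (δ/d)² = (3.290 / 0.2727)² = 145.50.
Round up to the next whole unit.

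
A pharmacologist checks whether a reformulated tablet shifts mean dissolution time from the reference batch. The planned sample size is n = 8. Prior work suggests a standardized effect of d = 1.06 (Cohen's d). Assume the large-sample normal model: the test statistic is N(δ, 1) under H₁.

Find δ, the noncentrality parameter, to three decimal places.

δ ≈ 2.998

The noncentrality parameter scales effect size by the design's sample-size factor: δ = d·√n = 1.06 × √8 = 2.9981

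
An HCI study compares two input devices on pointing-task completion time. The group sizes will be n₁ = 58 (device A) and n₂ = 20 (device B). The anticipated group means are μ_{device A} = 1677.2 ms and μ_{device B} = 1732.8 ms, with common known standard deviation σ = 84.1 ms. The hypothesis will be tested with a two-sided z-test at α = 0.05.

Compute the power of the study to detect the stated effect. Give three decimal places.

Power ≈ 0.722

Standardized effect: d = |μ_{device A} − μ_{device B}| / σ = |1677.2 − 1732.8| / 84.1 = 0.6611
Noncentrality parameter: δ = d / √(1/n₁ + 1/n₂) = 0.6611 / √(1/58 + 1/20) = 2.5495
Critical value for a two-sided test at α = 0.05: z_{α/2} = 1.960.
Power = Φ(δ − 1.960) + Φ(−δ − 1.960) = Φ(0.590) + Φ(-4.509) = 0.7223 + 0.0000 = 0.7223.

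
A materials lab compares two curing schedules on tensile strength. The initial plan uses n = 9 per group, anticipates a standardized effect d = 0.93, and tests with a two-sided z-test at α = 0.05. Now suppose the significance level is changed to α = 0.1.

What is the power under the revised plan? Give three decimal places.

Power ≈ 0.629

δ = d·√(n/2) = 0.93 × √(9/2) = 1.9728 (unchanged). New critical value: z_{0.05} = 1.645.
Revised power = Φ(δ − 1.645) + Φ(−δ − 1.645) = Φ(0.328) + Φ(-3.618) = 0.6285 + 0.0001 = 0.6287.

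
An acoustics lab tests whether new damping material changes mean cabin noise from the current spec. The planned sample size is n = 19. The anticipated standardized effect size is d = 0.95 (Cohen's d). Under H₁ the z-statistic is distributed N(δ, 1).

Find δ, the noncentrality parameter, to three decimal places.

δ ≈ 4.141

δ = d·√n = 0.95 × √19 = 4.1410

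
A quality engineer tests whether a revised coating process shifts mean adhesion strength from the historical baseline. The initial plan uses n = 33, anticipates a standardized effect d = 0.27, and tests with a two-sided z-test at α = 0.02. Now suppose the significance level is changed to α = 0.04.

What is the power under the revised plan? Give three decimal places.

δ = d·√n = 0.27 × √33 = 1.5510 (unchanged). New critical value: z_{0.02} = 2.054.
Revised power = Φ(δ − 2.054) + Φ(−δ − 2.054) = Φ(-0.503) + Φ(-3.605) = 0.3076 + 0.0002 = 0.3077.

Power ≈ 0.308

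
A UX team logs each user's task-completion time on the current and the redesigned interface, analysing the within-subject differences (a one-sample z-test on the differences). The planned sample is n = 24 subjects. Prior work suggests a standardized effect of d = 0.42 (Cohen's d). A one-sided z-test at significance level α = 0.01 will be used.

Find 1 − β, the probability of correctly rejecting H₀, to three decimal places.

Power ≈ 0.394

Noncentrality parameter: δ = d·√n = 0.42 × √24 = 2.0576
Critical value for a one-sided test at α = 0.01: z_α = 2.326.
Power = Φ(δ − 2.326) = Φ(-0.269) = 0.3941.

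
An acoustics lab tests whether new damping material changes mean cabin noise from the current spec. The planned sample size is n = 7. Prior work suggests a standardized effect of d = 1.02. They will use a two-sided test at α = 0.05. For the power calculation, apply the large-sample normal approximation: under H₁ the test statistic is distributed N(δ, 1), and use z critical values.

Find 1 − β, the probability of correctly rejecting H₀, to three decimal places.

Noncentrality parameter: δ = d·√n = 1.02 × √7 = 2.6987
Two-sided α = 0.05 → critical value z_{0.025} = 1.960.
Power = Φ(δ − 1.960) + Φ(−δ − 1.960) = Φ(0.739) + Φ(-4.659) = 0.7700 + 0.0000 = 0.7700.

Power ≈ 0.770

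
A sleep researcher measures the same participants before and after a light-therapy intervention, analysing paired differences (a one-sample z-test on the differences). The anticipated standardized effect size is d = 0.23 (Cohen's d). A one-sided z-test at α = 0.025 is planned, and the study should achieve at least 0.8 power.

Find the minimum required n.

n = 149

For power 0.8 need Φ(δ − z_{0.025}) = 0.8, so δ = z_{0.025} + z_{0.20} = 1.960 + 0.842 = 2.802.
δ = d·√n ⇒ n = (δ/d)² = (2.802 / 0.23)² = 148.37.
Round up to the next whole unit.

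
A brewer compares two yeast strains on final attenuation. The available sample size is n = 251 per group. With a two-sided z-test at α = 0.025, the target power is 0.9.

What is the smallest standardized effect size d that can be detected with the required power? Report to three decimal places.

d ≈ 0.314

Required noncentrality: δ = z_{0.0125} + z_{0.10} = 2.241 + 1.282 = 3.523.
(The second rejection-region term Φ(−δ − z_{α/2}) is negligible and dropped.)
δ = d·√(n/2) ⇒ d = δ/√(n/2) = 3.523/√(251/2) = 0.3145.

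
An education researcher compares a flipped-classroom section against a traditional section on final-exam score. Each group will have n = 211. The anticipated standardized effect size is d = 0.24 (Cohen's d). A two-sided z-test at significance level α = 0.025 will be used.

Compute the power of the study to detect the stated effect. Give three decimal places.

Noncentrality parameter: δ = d·√(n/2) = 0.24 × √(211/2) = 2.4651
Critical value for a two-sided test at α = 0.025: z_{α/2} = 2.241.
Power = Φ(δ − 2.241) + Φ(−δ − 2.241) = Φ(0.224) + Φ(-4.707) = 0.5885 + 0.0000 = 0.5885.

Power ≈ 0.589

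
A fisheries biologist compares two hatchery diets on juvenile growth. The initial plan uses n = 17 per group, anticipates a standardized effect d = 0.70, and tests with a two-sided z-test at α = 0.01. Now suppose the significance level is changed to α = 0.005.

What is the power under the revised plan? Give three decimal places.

δ = d·√(n/2) = 0.70 × √(17/2) = 2.0408 (unchanged). New critical value: z_{0.0025} = 2.807.
Revised power = Φ(δ − 2.807) + Φ(−δ − 2.807) = Φ(-0.766) + Φ(-4.848) = 0.2218 + 0.0000 = 0.2218.

Power ≈ 0.222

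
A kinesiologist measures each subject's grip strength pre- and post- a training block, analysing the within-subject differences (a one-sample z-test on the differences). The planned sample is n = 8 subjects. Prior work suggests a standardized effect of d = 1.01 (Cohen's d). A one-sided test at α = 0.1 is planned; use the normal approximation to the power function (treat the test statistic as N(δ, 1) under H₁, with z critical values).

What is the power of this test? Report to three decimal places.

Power ≈ 0.942

Noncentrality parameter: δ = d·√n = 1.01 × √8 = 2.8567
One-sided α = 0.1 → critical value z_{0.1} = 1.282.
Power = P(Z > 1.282 − δ) = Φ(1.575) = 0.9424.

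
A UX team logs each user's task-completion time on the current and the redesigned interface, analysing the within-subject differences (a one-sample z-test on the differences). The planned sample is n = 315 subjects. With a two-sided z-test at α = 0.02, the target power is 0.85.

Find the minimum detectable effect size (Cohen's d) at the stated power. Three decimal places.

d ≈ 0.189

Need Φ(δ − 2.326) = 0.85, so δ = 2.326 + 1.036 = 3.363.
(The second rejection-region term Φ(−δ − z_{α/2}) is negligible and dropped.)
δ = d·√n ⇒ d = δ/√n = 3.363/√315 = 0.1895.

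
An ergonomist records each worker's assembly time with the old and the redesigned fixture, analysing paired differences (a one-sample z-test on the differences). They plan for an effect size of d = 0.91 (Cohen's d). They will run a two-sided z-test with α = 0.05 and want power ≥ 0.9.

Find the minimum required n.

n = 13

Set Φ(δ − 1.960) = 0.9; then δ − 1.960 = Φ⁻¹(0.9) = 1.282, giving δ = 3.242.
(The Φ(−δ − z_{α/2}) term is vanishingly small for δ > 0 and is dropped in the standard sample-size formula.)
δ = d·√n ⇒ n = (δ/d)² = (3.242 / 0.91)² = 12.69.
Round up to the next whole unit.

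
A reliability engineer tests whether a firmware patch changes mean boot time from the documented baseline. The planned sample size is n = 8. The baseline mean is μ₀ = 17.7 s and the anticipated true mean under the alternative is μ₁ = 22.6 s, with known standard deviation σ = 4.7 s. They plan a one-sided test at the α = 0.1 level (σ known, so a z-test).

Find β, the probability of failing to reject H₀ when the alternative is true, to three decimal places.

β ≈ 0.048

Standardized effect: d = |μ₁ − μ₀| / σ = |22.6 − 17.7| / 4.7 = 1.0426
Noncentrality parameter: δ = d·√n = 1.0426 × √8 = 2.9488
Critical value for a one-sided test at α = 0.1: z_α = 1.282.
Power = P(Z > 1.282 − δ) = Φ(1.667) = 0.9523.
Type II error: β = 1 − power = 1 − 0.9523 = 0.0477.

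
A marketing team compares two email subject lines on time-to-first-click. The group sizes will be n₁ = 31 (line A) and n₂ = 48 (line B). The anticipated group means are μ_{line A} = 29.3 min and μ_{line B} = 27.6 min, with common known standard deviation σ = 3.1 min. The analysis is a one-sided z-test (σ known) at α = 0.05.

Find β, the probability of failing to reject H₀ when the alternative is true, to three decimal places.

Standardized effect: d = |μ_{line A} − μ_{line B}| / σ = |29.3 − 27.6| / 3.1 = 0.5484
Noncentrality parameter: δ = d / √(1/n₁ + 1/n₂) = 0.5484 / √(1/31 + 1/48) = 2.3800
Critical value for a one-sided test at α = 0.05: z_α = 1.645.
Power = Φ(δ − 1.645) = Φ(0.735) = 0.7689.
Type II error: β = 1 − power = 1 − 0.7689 = 0.2311.

β ≈ 0.231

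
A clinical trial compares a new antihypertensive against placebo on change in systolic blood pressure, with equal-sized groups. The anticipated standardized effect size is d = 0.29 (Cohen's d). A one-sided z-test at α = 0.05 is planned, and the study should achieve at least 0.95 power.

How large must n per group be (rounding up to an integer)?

Set Φ(δ − 1.645) = 0.95; then δ − 1.645 = Φ⁻¹(0.95) = 1.645, giving δ = 3.290.
δ = d·√(n/2) ⇒ n = 2(δ/d)² = 2 × (3.290 / 0.29)² = 257.36.
Round up to the next whole unit.

n = 258 per group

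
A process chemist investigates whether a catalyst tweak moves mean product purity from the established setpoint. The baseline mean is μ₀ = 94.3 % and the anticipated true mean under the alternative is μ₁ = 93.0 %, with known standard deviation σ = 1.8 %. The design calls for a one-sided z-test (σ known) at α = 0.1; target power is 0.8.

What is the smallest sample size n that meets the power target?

Standardized effect: d = |μ₁ − μ₀| / σ = |93.0 − 94.3| / 1.8 = 0.7222
For power 0.8 need Φ(δ − z_{0.1}) = 0.8, so δ = z_{0.1} + z_{0.20} = 1.282 + 0.842 = 2.123.
δ = d·√n ⇒ n = (δ/d)² = (2.123 / 0.7222)² = 8.64.
Rounding up, n = 9.

n = 9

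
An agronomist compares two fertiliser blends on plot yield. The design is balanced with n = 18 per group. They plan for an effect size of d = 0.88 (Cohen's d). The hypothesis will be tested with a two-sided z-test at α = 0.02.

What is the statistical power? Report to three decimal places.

Noncentrality parameter: δ = d·√(n/2) = 0.88 × √(18/2) = 2.6400
Two-sided α = 0.02 → critical value z_{0.01} = 2.326.
Power = Φ(δ − 2.326) + Φ(−δ − 2.326) = Φ(0.314) + Φ(-4.966) = 0.6231 + 0.0000 = 0.6231.

Power ≈ 0.623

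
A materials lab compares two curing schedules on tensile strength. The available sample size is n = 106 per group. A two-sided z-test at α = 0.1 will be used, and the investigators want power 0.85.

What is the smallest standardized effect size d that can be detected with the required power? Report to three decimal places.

Need Φ(δ − 1.645) = 0.85, so δ = 1.645 + 1.036 = 2.681.
(Lower-tail contribution to power is negligible for δ > 0.)
δ = d·√(n/2) ⇒ d = δ/√(n/2) = 2.681/√(106/2) = 0.3683.

d ≈ 0.368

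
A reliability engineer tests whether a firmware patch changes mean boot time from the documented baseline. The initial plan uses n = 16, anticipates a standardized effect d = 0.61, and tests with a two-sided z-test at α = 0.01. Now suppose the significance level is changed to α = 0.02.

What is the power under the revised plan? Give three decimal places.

Power ≈ 0.545

δ = d·√n = 0.61 × √16 = 2.4400 (unchanged). New critical value: z_{0.01} = 2.326.
Revised power = Φ(δ − 2.326) + Φ(−δ − 2.326) = Φ(0.114) + Φ(-4.766) = 0.5452 + 0.0000 = 0.5452.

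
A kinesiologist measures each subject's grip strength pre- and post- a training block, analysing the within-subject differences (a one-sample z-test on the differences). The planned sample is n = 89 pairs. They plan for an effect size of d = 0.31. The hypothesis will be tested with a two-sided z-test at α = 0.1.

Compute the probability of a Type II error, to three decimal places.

Noncentrality parameter: δ = d·√n = 0.31 × √89 = 2.9245
Two-sided α = 0.1 → critical value z_{0.05} = 1.645.
Power = Φ(δ − 1.645) + Φ(−δ − 1.645) = Φ(1.280) + Φ(-4.569) = 0.8997 + 0.0000 = 0.8997.
Type II error: β = 1 − power = 1 − 0.8997 = 0.1003.

β ≈ 0.100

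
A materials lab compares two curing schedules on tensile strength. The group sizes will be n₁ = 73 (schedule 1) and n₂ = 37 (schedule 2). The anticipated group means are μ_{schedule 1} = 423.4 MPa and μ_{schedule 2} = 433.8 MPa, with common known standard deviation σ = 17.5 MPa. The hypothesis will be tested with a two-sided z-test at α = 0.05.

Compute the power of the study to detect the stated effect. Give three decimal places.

Power ≈ 0.838

Standardized effect: d = |μ_{schedule 1} − μ_{schedule 2}| / σ = |423.4 − 433.8| / 17.5 = 0.5943
Noncentrality parameter: δ = d / √(1/n₁ + 1/n₂) = 0.5943 / √(1/73 + 1/37) = 2.9448
Two-sided α = 0.05 → critical value z_{0.025} = 1.960.
Power = Φ(δ − 1.960) + Φ(−δ − 1.960) = Φ(0.985) + Φ(-4.905) = 0.8377 + 0.0000 = 0.8377.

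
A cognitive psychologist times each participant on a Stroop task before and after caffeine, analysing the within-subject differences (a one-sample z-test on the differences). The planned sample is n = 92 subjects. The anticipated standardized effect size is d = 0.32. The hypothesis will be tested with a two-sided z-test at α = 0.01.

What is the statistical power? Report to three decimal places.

Power ≈ 0.689

Noncentrality parameter: δ = d·√n = 0.32 × √92 = 3.0693
Critical value for a two-sided test at α = 0.01: z_{α/2} = 2.576.
Power = Φ(δ − 2.576) + Φ(−δ − 2.576) = Φ(0.494) + Φ(-5.645) = 0.6892 + 0.0000 = 0.6892.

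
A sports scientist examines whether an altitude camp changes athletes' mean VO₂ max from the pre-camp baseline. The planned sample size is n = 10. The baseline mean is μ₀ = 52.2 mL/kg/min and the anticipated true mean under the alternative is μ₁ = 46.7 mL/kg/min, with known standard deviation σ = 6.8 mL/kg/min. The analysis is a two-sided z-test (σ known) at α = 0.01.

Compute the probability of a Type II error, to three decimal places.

Standardized effect: d = |μ₁ − μ₀| / σ = |46.7 − 52.2| / 6.8 = 0.8088
Noncentrality parameter: δ = d·√n = 0.8088 × √10 = 2.5577
Critical value for a two-sided test at α = 0.01: z_{α/2} = 2.576.
Power = Φ(δ − 2.576) + Φ(−δ − 2.576) = Φ(-0.018) + Φ(-5.134) = 0.4928 + 0.0000 = 0.4928.
Type II error: β = 1 − power = 1 − 0.4928 = 0.5072.

β ≈ 0.507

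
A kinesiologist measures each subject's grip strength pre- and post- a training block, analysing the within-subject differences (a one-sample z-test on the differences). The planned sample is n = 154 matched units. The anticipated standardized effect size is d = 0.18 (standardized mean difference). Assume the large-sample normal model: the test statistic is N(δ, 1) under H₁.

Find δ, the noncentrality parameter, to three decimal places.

δ = d·√n = 0.18 × √154 = 2.2337

δ ≈ 2.234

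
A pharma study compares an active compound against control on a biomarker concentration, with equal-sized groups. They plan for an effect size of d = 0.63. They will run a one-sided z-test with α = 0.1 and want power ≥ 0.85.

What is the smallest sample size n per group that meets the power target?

For power 0.85 need Φ(δ − z_{0.1}) = 0.85, so δ = z_{0.1} + z_{0.15} = 1.282 + 1.036 = 2.318.
δ = d·√(n/2) ⇒ n = 2(δ/d)² = 2 × (2.318 / 0.63)² = 27.08.
Round up to the next whole unit.

n = 28 per group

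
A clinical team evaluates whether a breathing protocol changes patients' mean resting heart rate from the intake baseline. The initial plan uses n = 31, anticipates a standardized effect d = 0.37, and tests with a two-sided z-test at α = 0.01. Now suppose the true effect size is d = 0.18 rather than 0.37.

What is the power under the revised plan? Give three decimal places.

Power ≈ 0.058

With d = 0.18: δ = d·√n = 0.18 × √31 = 1.0022. Critical value z_{0.005} = 2.576.
Revised power = Φ(δ − 2.576) + Φ(−δ − 2.576) = Φ(-1.574) + Φ(-3.578) = 0.0578 + 0.0002 = 0.0580.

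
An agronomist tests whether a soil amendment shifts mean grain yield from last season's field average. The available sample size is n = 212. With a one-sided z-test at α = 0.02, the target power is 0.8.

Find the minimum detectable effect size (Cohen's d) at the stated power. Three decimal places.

Required noncentrality: δ = z_{0.02} + z_{0.20} = 2.054 + 0.842 = 2.895.
δ = d·√n ⇒ d = δ/√n = 2.895/√212 = 0.1989.

d ≈ 0.199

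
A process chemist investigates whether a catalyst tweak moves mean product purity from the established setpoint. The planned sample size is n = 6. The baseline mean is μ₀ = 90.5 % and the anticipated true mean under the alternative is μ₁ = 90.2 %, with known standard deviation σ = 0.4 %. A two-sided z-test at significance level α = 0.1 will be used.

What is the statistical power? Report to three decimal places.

Power ≈ 0.576

Standardized effect: d = |μ₁ − μ₀| / σ = |90.2 − 90.5| / 0.4 = 0.7500
Noncentrality parameter: δ = d·√n = 0.7500 × √6 = 1.8371
Two-sided α = 0.1 → critical value z_{0.05} = 1.645.
Power = Φ(δ − 1.645) + Φ(−δ − 1.645) = Φ(0.192) + Φ(-3.482) = 0.5762 + 0.0002 = 0.5765.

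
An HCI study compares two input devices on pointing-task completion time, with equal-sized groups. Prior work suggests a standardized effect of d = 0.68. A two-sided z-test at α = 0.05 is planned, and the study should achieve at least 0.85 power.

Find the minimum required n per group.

n = 39 per group

Set Φ(δ − 1.960) = 0.85; then δ − 1.960 = Φ⁻¹(0.85) = 1.036, giving δ = 2.996.
(Ignoring the negligible lower-tail rejection probability gives the usual closed-form inversion.)
δ = d·√(n/2) ⇒ n = 2(δ/d)² = 2 × (2.996 / 0.68)² = 38.83.
Rounding up, n = 39 per group.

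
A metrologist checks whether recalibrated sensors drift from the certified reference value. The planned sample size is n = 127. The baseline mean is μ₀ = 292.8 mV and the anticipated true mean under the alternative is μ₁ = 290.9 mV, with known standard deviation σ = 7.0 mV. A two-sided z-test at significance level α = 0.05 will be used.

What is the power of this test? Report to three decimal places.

Standardized effect: d = |μ₁ − μ₀| / σ = |290.9 − 292.8| / 7.0 = 0.2714
Noncentrality parameter: δ = d·√n = 0.2714 × √127 = 3.0588
Critical value for a two-sided test at α = 0.05: z_{α/2} = 1.960.
Power = Φ(δ − 1.960) + Φ(−δ − 1.960) = Φ(1.099) + Φ(-5.019) = 0.8641 + 0.0000 = 0.8641.

Power ≈ 0.864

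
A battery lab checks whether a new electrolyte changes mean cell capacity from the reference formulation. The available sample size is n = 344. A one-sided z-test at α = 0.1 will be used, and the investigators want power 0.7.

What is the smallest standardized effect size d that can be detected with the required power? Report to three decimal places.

Need Φ(δ − 1.282) = 0.7, so δ = 1.282 + 0.524 = 1.806.
δ = d·√n ⇒ d = δ/√n = 1.806/√344 = 0.0974.

d ≈ 0.097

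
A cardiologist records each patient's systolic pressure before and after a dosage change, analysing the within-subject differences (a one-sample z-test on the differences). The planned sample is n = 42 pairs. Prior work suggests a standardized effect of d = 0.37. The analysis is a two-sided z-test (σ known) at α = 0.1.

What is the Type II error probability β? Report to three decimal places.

β ≈ 0.226

Noncentrality parameter: δ = d·√n = 0.37 × √42 = 2.3979
Critical value for a two-sided test at α = 0.1: z_{α/2} = 1.645.
Power = Φ(δ − 1.645) + Φ(−δ − 1.645) = Φ(0.753) + Φ(-4.043) = 0.7743 + 0.0000 = 0.7743.
Type II error: β = 1 − power = 1 − 0.7743 = 0.2257.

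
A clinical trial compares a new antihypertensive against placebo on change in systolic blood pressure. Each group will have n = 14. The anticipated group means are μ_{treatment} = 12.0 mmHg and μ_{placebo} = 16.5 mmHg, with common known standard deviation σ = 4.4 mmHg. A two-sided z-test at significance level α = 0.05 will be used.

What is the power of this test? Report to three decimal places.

Power ≈ 0.772

Standardized effect: d = |μ_{treatment} − μ_{placebo}| / σ = |12.0 − 16.5| / 4.4 = 1.0227
Noncentrality parameter: δ = d·√(n/2) = 1.0227 × √(14/2) = 2.7059
Critical value for a two-sided test at α = 0.05: z_{α/2} = 1.960.
Power = Φ(δ − 1.960) + Φ(−δ − 1.960) = Φ(0.746) + Φ(-4.666) = 0.7721 + 0.0000 = 0.7721.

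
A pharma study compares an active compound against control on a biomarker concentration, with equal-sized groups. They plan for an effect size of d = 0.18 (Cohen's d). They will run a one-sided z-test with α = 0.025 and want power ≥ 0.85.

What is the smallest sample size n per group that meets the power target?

Set Φ(δ − 1.960) = 0.85; then δ − 1.960 = Φ⁻¹(0.85) = 1.036, giving δ = 2.996.
δ = d·√(n/2) ⇒ n = 2(δ/d)² = 2 × (2.996 / 0.18)² = 554.22.
Rounding up, n = 555 per group.

n = 555 per group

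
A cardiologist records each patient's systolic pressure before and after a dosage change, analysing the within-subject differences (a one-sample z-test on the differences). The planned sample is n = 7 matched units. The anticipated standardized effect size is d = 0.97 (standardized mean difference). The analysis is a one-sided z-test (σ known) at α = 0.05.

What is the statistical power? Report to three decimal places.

Noncentrality parameter: δ = d·√n = 0.97 × √7 = 2.5664
Critical value for a one-sided test at α = 0.05: z_α = 1.645.
Power = P(Z > 1.645 − δ) = Φ(0.922) = 0.8216.

Power ≈ 0.822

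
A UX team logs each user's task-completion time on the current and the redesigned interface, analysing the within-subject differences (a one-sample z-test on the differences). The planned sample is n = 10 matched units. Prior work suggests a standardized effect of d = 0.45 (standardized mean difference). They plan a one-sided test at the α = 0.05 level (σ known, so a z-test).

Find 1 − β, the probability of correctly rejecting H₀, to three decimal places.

Noncentrality parameter: δ = d·√n = 0.45 × √10 = 1.4230
Critical value for a one-sided test at α = 0.05: z_α = 1.645.
Power = P(Z > 1.645 − δ) = Φ(-0.222) = 0.4122.

Power ≈ 0.412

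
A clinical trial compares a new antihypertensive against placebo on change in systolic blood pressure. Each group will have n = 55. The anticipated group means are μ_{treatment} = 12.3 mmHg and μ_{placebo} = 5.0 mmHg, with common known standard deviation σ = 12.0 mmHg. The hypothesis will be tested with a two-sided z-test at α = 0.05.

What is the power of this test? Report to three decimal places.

Power ≈ 0.891

Standardized effect: d = |μ_{treatment} − μ_{placebo}| / σ = |12.3 − 5.0| / 12.0 = 0.6083
Noncentrality parameter: δ = d·√(n/2) = 0.6083 × √(55/2) = 3.1901
Two-sided α = 0.05 → critical value z_{0.025} = 1.960.
Power = Φ(δ − 1.960) + Φ(−δ − 1.960) = Φ(1.230) + Φ(-5.150) = 0.8907 + 0.0000 = 0.8907.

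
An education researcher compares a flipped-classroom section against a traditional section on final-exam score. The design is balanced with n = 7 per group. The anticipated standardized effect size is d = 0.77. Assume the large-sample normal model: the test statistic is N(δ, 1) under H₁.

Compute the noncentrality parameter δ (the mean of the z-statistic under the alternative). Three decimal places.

The noncentrality parameter scales effect size by the design's sample-size factor: δ = d·√(n/2) = 0.77 × √(7/2) = 1.4405

δ ≈ 1.441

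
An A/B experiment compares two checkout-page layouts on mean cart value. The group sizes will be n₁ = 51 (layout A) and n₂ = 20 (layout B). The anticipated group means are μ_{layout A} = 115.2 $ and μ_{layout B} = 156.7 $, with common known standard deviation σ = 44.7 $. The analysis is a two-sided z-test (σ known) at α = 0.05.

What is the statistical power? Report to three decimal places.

Standardized effect: d = |μ_{layout A} − μ_{layout B}| / σ = |115.2 − 156.7| / 44.7 = 0.9284
Noncentrality parameter: δ = d / √(1/n₁ + 1/n₂) = 0.9284 / √(1/51 + 1/20) = 3.5189
Critical value for a two-sided test at α = 0.05: z_{α/2} = 1.960.
Power = Φ(δ − 1.960) + Φ(−δ − 1.960) = Φ(1.559) + Φ(-5.479) = 0.9405 + 0.0000 = 0.9405.

Power ≈ 0.940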